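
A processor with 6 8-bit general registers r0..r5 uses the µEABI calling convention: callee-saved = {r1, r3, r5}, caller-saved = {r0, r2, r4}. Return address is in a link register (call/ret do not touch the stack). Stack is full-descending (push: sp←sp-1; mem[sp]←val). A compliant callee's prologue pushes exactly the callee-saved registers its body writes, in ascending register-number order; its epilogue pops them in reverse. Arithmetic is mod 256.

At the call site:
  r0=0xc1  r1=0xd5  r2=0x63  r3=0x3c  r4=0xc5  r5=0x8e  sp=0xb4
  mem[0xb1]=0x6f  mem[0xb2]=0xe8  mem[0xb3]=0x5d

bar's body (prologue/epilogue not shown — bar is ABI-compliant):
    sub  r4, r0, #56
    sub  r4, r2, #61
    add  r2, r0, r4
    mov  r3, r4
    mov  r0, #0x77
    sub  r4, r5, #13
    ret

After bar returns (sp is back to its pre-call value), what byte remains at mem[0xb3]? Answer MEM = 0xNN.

MEM = 0x3c

prologue: push r3 -> mem[0xb3]=0x3c, sp=0xb3
body[0] sub  r4, r0, #56 -> r4=0x89
body[1] sub  r4, r2, #61 -> r4=0x26
body[2] add  r2, r0, r4 -> r2=0xe7
body[3] mov  r3, r4 -> r3=0x26
body[4] mov  r0, #0x77 -> r0=0x77
body[5] sub  r4, r5, #13 -> r4=0x81
epilogue: pop r3=0x3c, sp=0xb4
prologue pushed ['r3'] at ['0xb3']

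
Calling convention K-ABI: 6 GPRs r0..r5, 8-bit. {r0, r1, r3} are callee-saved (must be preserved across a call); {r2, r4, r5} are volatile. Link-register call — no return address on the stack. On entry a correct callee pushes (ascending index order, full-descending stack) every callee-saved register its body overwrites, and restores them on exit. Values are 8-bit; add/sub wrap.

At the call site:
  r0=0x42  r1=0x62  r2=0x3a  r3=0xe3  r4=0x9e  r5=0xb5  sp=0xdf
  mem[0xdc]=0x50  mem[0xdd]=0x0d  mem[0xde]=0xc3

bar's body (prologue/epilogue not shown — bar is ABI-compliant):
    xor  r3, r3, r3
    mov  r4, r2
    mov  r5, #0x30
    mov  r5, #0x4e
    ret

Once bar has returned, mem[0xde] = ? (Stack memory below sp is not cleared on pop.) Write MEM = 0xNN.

prologue: push r3 → mem[0xde]=0xe3, sp=0xde
body[0] xor  r3, r3, r3 → r3=0x00
body[1] mov  r4, r2 → r4=0x3a
body[2] mov  r5, #0x30 → r5=0x30
body[3] mov  r5, #0x4e → r5=0x4e
epilogue: pop r3=0xe3, sp=0xdf
prologue pushed ['r3'] at ['0xde']

MEM = 0xe3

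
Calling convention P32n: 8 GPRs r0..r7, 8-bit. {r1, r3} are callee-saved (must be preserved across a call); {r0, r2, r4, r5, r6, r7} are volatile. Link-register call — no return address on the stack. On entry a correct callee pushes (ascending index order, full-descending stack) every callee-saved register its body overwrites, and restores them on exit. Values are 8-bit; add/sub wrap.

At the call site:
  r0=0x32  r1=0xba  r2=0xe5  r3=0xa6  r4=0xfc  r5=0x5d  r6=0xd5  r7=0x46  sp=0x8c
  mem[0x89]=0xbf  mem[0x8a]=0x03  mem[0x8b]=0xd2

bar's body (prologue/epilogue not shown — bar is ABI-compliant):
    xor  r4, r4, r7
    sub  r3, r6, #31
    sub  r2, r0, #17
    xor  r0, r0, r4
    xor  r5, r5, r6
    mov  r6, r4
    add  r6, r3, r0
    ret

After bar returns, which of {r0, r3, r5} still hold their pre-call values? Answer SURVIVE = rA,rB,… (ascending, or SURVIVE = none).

SURVIVE = r3

prologue: push r3 -> mem[0x8b]=0xa6, sp=0x8b
body[0] xor  r4, r4, r7 -> r4=0xba
body[1] sub  r3, r6, #31 -> r3=0xb6
body[2] sub  r2, r0, #17 -> r2=0x21
body[3] xor  r0, r0, r4 -> r0=0x88
body[4] xor  r5, r5, r6 -> r5=0x88
body[5] mov  r6, r4 -> r6=0xba
body[6] add  r6, r3, r0 -> r6=0x3e
epilogue: pop r3=0xa6, sp=0x8c
r0: caller-saved, written=True
r3: callee-saved, written=True
r5: caller-saved, written=True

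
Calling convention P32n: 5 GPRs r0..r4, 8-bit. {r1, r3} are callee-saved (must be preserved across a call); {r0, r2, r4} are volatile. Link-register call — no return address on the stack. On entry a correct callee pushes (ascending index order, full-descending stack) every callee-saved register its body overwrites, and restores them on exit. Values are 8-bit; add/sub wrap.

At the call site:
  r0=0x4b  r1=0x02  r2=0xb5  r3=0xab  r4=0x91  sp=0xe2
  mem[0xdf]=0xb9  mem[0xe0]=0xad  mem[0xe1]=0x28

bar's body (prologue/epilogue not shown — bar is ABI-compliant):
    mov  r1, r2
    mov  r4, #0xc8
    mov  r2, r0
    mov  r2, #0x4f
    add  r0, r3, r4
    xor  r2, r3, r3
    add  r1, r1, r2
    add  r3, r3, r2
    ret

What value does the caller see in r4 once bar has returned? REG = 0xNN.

prologue: push r1 → mem[0xe1]=0x02, sp=0xe1
prologue: push r3 → mem[0xe0]=0xab, sp=0xe0
body[0] mov  r1, r2 → r1=0xb5
body[1] mov  r4, #0xc8 → r4=0xc8
body[2] mov  r2, r0 → r2=0x4b
body[3] mov  r2, #0x4f → r2=0x4f
body[4] add  r0, r3, r4 → r0=0x73
body[5] xor  r2, r3, r3 → r2=0x00
body[6] add  r1, r1, r2 → r1=0xb5
body[7] add  r3, r3, r2 → r3=0xab
epilogue: pop r3=0xab, sp=0xe1
epilogue: pop r1=0x02, sp=0xe2
r4 is caller-saved → body value

REG = 0xc8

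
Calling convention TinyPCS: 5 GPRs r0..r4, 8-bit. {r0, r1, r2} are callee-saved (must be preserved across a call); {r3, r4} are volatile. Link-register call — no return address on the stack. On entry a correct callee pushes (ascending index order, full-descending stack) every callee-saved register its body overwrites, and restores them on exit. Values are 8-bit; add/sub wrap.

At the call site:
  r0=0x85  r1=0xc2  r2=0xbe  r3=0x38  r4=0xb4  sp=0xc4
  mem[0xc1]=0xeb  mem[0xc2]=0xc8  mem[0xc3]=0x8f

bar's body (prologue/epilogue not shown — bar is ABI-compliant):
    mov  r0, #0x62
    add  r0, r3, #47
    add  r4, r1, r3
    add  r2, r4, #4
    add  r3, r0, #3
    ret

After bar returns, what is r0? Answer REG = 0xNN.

prologue: push r0 → mem[0xc3]=0x85, sp=0xc3
prologue: push r2 → mem[0xc2]=0xbe, sp=0xc2
body[0] mov  r0, #0x62 → r0=0x62
body[1] add  r0, r3, #47 → r0=0x67
body[2] add  r4, r1, r3 → r4=0xfa
body[3] add  r2, r4, #4 → r2=0xfe
body[4] add  r3, r0, #3 → r3=0x6a
epilogue: pop r2=0xbe, sp=0xc3
epilogue: pop r0=0x85, sp=0xc4
r0 is callee-saved → restored

REG = 0x85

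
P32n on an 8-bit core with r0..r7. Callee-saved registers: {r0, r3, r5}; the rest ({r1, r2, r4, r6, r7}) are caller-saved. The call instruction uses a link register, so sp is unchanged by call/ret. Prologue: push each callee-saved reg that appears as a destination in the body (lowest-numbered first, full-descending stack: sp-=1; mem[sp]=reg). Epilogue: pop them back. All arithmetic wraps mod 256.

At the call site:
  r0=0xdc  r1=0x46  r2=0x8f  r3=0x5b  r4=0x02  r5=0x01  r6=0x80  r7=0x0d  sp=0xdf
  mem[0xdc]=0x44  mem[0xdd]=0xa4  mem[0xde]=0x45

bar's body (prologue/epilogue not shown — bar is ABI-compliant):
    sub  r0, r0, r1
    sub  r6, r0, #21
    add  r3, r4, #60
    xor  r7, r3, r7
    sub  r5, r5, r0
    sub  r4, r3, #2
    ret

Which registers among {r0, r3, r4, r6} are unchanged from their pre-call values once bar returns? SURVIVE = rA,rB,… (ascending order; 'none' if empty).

SURVIVE = r0,r3

prologue: push r0 → mem[0xde]=0xdc, sp=0xde
prologue: push r3 → mem[0xdd]=0x5b, sp=0xdd
prologue: push r5 → mem[0xdc]=0x01, sp=0xdc
body[0] sub  r0, r0, r1 → r0=0x96
body[1] sub  r6, r0, #21 → r6=0x81
body[2] add  r3, r4, #60 → r3=0x3e
body[3] xor  r7, r3, r7 → r7=0x33
body[4] sub  r5, r5, r0 → r5=0x6b
body[5] sub  r4, r3, #2 → r4=0x3c
epilogue: pop r5=0x01, sp=0xdd
epilogue: pop r3=0x5b, sp=0xde
epilogue: pop r0=0xdc, sp=0xdf
r0: callee-saved, written=True
r3: callee-saved, written=True
r4: caller-saved, written=True
r6: caller-saved, written=True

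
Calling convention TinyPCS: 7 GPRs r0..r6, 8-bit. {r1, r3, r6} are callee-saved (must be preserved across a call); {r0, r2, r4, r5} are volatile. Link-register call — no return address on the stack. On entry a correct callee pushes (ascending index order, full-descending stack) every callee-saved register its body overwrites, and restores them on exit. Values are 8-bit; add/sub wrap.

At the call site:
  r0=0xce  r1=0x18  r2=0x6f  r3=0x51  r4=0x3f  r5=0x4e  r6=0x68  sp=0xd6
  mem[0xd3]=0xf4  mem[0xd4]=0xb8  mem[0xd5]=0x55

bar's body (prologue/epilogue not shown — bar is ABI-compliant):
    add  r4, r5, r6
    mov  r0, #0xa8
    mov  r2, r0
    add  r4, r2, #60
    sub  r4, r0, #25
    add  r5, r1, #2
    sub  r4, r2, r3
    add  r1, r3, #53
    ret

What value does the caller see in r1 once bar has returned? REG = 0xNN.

prologue: push r1 -> mem[0xd5]=0x18, sp=0xd5
body[0] add  r4, r5, r6 -> r4=0xb6
body[1] mov  r0, #0xa8 -> r0=0xa8
body[2] mov  r2, r0 -> r2=0xa8
body[3] add  r4, r2, #60 -> r4=0xe4
body[4] sub  r4, r0, #25 -> r4=0x8f
body[5] add  r5, r1, #2 -> r5=0x1a
body[6] sub  r4, r2, r3 -> r4=0x57
body[7] add  r1, r3, #53 -> r1=0x86
epilogue: pop r1=0x18, sp=0xd6
r1 is callee-saved -> restored

REG = 0x18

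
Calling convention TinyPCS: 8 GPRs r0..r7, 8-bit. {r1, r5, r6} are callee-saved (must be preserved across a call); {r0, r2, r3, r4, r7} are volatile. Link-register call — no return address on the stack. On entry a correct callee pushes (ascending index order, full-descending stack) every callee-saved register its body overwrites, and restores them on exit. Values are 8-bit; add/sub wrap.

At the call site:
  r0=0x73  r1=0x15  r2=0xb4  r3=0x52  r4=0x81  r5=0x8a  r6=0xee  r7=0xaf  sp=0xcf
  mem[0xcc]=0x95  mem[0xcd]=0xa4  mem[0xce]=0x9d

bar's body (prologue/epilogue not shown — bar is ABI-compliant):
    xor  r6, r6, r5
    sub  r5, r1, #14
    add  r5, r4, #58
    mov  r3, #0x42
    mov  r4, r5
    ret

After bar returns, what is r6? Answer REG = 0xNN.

prologue: push r5 → mem[0xce]=0x8a, sp=0xce
prologue: push r6 → mem[0xcd]=0xee, sp=0xcd
body[0] xor  r6, r6, r5 → r6=0x64
body[1] sub  r5, r1, #14 → r5=0x07
body[2] add  r5, r4, #58 → r5=0xbb
body[3] mov  r3, #0x42 → r3=0x42
body[4] mov  r4, r5 → r4=0xbb
epilogue: pop r6=0xee, sp=0xce
epilogue: pop r5=0x8a, sp=0xcf
r6 is callee-saved → restored

REG = 0xee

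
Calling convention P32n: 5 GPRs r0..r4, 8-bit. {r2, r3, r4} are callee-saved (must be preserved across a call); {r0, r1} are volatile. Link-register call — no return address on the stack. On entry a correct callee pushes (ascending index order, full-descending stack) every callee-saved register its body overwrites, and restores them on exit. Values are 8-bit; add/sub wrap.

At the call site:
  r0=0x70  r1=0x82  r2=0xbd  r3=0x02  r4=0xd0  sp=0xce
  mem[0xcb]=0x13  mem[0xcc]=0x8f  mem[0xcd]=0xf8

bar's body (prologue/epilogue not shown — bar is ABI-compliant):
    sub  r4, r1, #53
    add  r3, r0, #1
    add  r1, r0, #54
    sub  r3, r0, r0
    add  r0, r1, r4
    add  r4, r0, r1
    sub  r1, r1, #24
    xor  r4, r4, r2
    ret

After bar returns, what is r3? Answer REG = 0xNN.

REG = 0x02

prologue: push r3 → mem[0xcd]=0x02, sp=0xcd
prologue: push r4 → mem[0xcc]=0xd0, sp=0xcc
body[0] sub  r4, r1, #53 → r4=0x4d
body[1] add  r3, r0, #1 → r3=0x71
body[2] add  r1, r0, #54 → r1=0xa6
body[3] sub  r3, r0, r0 → r3=0x00
body[4] add  r0, r1, r4 → r0=0xf3
body[5] add  r4, r0, r1 → r4=0x99
body[6] sub  r1, r1, #24 → r1=0x8e
body[7] xor  r4, r4, r2 → r4=0x24
epilogue: pop r4=0xd0, sp=0xcd
epilogue: pop r3=0x02, sp=0xce
r3 is callee-saved → restored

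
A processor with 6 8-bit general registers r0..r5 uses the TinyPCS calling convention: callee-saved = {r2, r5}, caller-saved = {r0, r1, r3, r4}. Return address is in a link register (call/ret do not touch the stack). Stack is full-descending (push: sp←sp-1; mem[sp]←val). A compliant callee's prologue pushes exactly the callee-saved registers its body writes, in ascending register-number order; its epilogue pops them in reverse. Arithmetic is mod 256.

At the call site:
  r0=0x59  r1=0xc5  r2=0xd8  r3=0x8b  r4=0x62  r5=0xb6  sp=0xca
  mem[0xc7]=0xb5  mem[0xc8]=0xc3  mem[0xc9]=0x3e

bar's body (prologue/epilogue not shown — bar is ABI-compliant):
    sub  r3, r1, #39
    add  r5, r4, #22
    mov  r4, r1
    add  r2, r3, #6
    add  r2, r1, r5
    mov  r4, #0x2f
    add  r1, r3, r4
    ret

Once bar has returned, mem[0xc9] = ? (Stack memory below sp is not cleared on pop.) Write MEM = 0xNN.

prologue: push r2 -> mem[0xc9]=0xd8, sp=0xc9
prologue: push r5 -> mem[0xc8]=0xb6, sp=0xc8
body[0] sub  r3, r1, #39 -> r3=0x9e
body[1] add  r5, r4, #22 -> r5=0x78
body[2] mov  r4, r1 -> r4=0xc5
body[3] add  r2, r3, #6 -> r2=0xa4
body[4] add  r2, r1, r5 -> r2=0x3d
body[5] mov  r4, #0x2f -> r4=0x2f
body[6] add  r1, r3, r4 -> r1=0xcd
epilogue: pop r5=0xb6, sp=0xc9
epilogue: pop r2=0xd8, sp=0xca
prologue pushed ['r2', 'r5'] at ['0xc9', '0xc8']

MEM = 0xd8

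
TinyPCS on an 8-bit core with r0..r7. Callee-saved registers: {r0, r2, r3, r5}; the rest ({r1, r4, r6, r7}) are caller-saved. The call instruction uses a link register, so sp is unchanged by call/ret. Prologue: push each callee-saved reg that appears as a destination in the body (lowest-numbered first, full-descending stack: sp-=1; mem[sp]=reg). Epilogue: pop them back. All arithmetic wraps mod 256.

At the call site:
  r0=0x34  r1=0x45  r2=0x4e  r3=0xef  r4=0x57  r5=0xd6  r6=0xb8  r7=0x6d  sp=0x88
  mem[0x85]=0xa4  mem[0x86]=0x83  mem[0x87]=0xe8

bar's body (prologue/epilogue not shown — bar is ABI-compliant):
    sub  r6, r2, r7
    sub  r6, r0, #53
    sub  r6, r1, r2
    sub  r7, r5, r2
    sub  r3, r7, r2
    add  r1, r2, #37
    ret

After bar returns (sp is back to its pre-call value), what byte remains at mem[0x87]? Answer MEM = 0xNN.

prologue: push r3 -> mem[0x87]=0xef, sp=0x87
body[0] sub  r6, r2, r7 -> r6=0xe1
body[1] sub  r6, r0, #53 -> r6=0xff
body[2] sub  r6, r1, r2 -> r6=0xf7
body[3] sub  r7, r5, r2 -> r7=0x88
body[4] sub  r3, r7, r2 -> r3=0x3a
body[5] add  r1, r2, #37 -> r1=0x73
epilogue: pop r3=0xef, sp=0x88
prologue pushed ['r3'] at ['0x87']

MEM = 0xef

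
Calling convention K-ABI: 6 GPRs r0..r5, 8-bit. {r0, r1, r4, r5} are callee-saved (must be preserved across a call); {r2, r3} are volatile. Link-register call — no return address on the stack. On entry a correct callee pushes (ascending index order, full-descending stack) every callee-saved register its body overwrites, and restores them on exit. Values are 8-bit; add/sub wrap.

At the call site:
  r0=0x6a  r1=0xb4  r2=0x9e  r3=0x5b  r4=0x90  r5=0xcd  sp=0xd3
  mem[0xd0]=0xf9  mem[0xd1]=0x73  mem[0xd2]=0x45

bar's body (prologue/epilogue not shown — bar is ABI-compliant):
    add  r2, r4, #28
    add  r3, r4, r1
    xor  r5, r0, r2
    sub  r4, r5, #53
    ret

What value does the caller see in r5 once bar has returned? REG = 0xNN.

prologue: push r4 → mem[0xd2]=0x90, sp=0xd2
prologue: push r5 → mem[0xd1]=0xcd, sp=0xd1
body[0] add  r2, r4, #28 → r2=0xac
body[1] add  r3, r4, r1 → r3=0x44
body[2] xor  r5, r0, r2 → r5=0xc6
body[3] sub  r4, r5, #53 → r4=0x91
epilogue: pop r5=0xcd, sp=0xd2
epilogue: pop r4=0x90, sp=0xd3
r5 is callee-saved → restored

REG = 0xcd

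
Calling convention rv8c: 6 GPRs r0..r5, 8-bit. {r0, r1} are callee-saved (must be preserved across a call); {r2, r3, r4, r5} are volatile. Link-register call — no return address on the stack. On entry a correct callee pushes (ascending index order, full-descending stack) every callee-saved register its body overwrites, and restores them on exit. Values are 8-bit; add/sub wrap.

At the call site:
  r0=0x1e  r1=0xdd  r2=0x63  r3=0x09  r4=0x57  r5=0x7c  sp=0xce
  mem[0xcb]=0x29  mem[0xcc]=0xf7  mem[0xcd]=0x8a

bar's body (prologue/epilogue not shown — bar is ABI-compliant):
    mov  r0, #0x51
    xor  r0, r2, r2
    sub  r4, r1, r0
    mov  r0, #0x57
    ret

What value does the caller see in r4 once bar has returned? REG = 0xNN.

prologue: push r0 -> mem[0xcd]=0x1e, sp=0xcd
body[0] mov  r0, #0x51 -> r0=0x51
body[1] xor  r0, r2, r2 -> r0=0x00
body[2] sub  r4, r1, r0 -> r4=0xdd
body[3] mov  r0, #0x57 -> r0=0x57
epilogue: pop r0=0x1e, sp=0xce
r4 is caller-saved -> body value

REG = 0xdd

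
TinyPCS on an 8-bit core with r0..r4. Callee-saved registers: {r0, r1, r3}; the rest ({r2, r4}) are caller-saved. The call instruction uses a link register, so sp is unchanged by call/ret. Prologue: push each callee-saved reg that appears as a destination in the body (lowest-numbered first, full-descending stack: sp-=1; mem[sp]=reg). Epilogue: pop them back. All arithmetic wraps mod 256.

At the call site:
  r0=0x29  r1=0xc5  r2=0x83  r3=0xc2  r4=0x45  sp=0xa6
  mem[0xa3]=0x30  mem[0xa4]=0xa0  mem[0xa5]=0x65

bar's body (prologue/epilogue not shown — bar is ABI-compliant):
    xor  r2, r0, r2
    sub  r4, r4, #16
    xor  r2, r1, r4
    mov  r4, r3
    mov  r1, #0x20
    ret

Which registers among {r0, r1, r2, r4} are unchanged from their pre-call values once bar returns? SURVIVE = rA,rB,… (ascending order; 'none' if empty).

SURVIVE = r0,r1

prologue: push r1 -> mem[0xa5]=0xc5, sp=0xa5
body[0] xor  r2, r0, r2 -> r2=0xaa
body[1] sub  r4, r4, #16 -> r4=0x35
body[2] xor  r2, r1, r4 -> r2=0xf0
body[3] mov  r4, r3 -> r4=0xc2
body[4] mov  r1, #0x20 -> r1=0x20
epilogue: pop r1=0xc5, sp=0xa6
r0: callee-saved, written=False
r1: callee-saved, written=True
r2: caller-saved, written=True
r4: caller-saved, written=True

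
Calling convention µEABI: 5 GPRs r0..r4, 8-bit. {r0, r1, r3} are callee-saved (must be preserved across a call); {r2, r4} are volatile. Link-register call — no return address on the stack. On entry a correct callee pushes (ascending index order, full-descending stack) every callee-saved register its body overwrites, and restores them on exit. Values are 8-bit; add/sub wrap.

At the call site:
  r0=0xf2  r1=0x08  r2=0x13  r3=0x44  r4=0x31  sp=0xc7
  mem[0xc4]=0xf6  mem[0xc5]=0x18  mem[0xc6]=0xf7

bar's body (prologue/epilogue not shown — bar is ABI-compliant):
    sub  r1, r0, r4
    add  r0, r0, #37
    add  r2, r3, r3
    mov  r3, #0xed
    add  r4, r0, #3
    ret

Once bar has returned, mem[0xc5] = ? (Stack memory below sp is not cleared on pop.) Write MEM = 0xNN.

MEM = 0x08

prologue: push r0 -> mem[0xc6]=0xf2, sp=0xc6
prologue: push r1 -> mem[0xc5]=0x08, sp=0xc5
prologue: push r3 -> mem[0xc4]=0x44, sp=0xc4
body[0] sub  r1, r0, r4 -> r1=0xc1
body[1] add  r0, r0, #37 -> r0=0x17
body[2] add  r2, r3, r3 -> r2=0x88
body[3] mov  r3, #0xed -> r3=0xed
body[4] add  r4, r0, #3 -> r4=0x1a
epilogue: pop r3=0x44, sp=0xc5
epilogue: pop r1=0x08, sp=0xc6
epilogue: pop r0=0xf2, sp=0xc7
prologue pushed ['r0', 'r1', 'r3'] at ['0xc6', '0xc5', '0xc4']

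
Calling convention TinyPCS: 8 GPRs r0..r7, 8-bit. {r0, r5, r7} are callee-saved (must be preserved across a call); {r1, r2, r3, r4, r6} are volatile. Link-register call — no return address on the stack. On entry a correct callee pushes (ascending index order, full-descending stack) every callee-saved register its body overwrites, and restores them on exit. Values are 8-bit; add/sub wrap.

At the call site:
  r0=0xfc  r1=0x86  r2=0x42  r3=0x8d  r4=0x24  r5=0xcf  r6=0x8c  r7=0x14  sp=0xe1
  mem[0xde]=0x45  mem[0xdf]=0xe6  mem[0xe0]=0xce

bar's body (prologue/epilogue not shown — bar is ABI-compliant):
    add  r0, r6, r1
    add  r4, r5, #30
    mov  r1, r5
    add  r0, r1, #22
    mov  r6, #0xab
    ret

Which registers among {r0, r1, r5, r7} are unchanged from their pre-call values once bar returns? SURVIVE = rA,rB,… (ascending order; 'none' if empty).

SURVIVE = r0,r5,r7

prologue: push r0 -> mem[0xe0]=0xfc, sp=0xe0
body[0] add  r0, r6, r1 -> r0=0x12
body[1] add  r4, r5, #30 -> r4=0xed
body[2] mov  r1, r5 -> r1=0xcf
body[3] add  r0, r1, #22 -> r0=0xe5
body[4] mov  r6, #0xab -> r6=0xab
epilogue: pop r0=0xfc, sp=0xe1
r0: callee-saved, written=True
r1: caller-saved, written=True
r5: callee-saved, written=False
r7: callee-saved, written=False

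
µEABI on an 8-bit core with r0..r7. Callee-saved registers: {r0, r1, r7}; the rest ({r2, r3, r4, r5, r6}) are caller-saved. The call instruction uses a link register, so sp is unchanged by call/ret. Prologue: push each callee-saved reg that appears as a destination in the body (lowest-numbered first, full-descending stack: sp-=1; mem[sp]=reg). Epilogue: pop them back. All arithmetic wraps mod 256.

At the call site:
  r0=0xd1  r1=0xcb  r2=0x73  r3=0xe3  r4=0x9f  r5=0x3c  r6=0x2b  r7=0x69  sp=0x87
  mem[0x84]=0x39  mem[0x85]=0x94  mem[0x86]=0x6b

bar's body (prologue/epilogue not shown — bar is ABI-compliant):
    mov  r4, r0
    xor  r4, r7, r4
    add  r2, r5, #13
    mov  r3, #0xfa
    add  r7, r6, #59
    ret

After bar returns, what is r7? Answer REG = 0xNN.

REG = 0x69

prologue: push r7 → mem[0x86]=0x69, sp=0x86
body[0] mov  r4, r0 → r4=0xd1
body[1] xor  r4, r7, r4 → r4=0xb8
body[2] add  r2, r5, #13 → r2=0x49
body[3] mov  r3, #0xfa → r3=0xfa
body[4] add  r7, r6, #59 → r7=0x66
epilogue: pop r7=0x69, sp=0x87
r7 is callee-saved → restored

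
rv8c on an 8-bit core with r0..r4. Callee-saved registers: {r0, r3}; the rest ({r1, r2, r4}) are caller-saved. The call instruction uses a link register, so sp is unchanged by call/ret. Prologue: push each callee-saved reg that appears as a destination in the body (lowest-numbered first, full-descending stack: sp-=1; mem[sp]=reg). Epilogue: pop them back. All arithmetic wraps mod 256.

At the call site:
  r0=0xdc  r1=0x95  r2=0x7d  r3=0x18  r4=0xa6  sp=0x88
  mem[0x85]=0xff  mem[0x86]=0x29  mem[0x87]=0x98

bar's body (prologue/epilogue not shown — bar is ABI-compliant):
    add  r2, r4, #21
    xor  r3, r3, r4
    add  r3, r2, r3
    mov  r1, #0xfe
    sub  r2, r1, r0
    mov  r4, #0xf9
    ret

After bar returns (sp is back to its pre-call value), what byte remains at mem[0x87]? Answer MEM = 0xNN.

prologue: push r3 → mem[0x87]=0x18, sp=0x87
body[0] add  r2, r4, #21 → r2=0xbb
body[1] xor  r3, r3, r4 → r3=0xbe
body[2] add  r3, r2, r3 → r3=0x79
body[3] mov  r1, #0xfe → r1=0xfe
body[4] sub  r2, r1, r0 → r2=0x22
body[5] mov  r4, #0xf9 → r4=0xf9
epilogue: pop r3=0x18, sp=0x88
prologue pushed ['r3'] at ['0x87']

MEM = 0x18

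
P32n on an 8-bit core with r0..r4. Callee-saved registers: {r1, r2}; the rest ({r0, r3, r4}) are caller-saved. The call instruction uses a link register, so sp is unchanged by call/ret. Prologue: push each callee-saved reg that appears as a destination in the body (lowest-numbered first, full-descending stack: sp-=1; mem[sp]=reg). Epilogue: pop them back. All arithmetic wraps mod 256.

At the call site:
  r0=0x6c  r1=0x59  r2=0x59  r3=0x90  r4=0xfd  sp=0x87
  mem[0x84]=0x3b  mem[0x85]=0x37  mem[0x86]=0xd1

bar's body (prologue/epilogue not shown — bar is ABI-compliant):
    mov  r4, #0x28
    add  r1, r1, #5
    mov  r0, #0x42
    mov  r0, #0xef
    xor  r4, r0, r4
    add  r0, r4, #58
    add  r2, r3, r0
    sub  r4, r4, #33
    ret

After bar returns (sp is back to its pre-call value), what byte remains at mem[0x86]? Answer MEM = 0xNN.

prologue: push r1 -> mem[0x86]=0x59, sp=0x86
prologue: push r2 -> mem[0x85]=0x59, sp=0x85
body[0] mov  r4, #0x28 -> r4=0x28
body[1] add  r1, r1, #5 -> r1=0x5e
body[2] mov  r0, #0x42 -> r0=0x42
body[3] mov  r0, #0xef -> r0=0xef
body[4] xor  r4, r0, r4 -> r4=0xc7
body[5] add  r0, r4, #58 -> r0=0x01
body[6] add  r2, r3, r0 -> r2=0x91
body[7] sub  r4, r4, #33 -> r4=0xa6
epilogue: pop r2=0x59, sp=0x86
epilogue: pop r1=0x59, sp=0x87
prologue pushed ['r1', 'r2'] at ['0x86', '0x85']

MEM = 0x59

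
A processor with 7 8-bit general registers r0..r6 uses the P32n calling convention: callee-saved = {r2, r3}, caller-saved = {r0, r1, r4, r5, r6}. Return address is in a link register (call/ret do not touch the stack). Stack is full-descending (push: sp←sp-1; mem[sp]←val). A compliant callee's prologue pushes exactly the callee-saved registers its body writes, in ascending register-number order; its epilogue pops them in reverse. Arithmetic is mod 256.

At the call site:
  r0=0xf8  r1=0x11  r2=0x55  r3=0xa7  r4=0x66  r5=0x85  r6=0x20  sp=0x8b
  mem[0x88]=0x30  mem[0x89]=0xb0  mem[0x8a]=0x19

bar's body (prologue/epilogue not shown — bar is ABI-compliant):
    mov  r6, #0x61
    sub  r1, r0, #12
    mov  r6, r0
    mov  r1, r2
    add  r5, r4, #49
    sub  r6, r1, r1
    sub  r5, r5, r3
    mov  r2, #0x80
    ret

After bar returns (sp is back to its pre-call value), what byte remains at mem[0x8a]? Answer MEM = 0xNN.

prologue: push r2 -> mem[0x8a]=0x55, sp=0x8a
body[0] mov  r6, #0x61 -> r6=0x61
body[1] sub  r1, r0, #12 -> r1=0xec
body[2] mov  r6, r0 -> r6=0xf8
body[3] mov  r1, r2 -> r1=0x55
body[4] add  r5, r4, #49 -> r5=0x97
body[5] sub  r6, r1, r1 -> r6=0x00
body[6] sub  r5, r5, r3 -> r5=0xf0
body[7] mov  r2, #0x80 -> r2=0x80
epilogue: pop r2=0x55, sp=0x8b
prologue pushed ['r2'] at ['0x8a']

MEM = 0x55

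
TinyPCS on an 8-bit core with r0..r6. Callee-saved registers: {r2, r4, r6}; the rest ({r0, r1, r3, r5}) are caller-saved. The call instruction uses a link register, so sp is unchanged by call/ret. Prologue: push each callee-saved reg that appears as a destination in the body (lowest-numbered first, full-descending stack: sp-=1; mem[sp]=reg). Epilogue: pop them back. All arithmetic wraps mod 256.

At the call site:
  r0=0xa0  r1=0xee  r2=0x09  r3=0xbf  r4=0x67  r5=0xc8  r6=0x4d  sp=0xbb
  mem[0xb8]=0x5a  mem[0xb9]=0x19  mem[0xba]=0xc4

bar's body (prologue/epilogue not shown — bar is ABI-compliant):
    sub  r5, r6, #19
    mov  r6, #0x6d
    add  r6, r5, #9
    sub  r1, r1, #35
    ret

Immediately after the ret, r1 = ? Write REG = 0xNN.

REG = 0xcb

prologue: push r6 -> mem[0xba]=0x4d, sp=0xba
body[0] sub  r5, r6, #19 -> r5=0x3a
body[1] mov  r6, #0x6d -> r6=0x6d
body[2] add  r6, r5, #9 -> r6=0x43
body[3] sub  r1, r1, #35 -> r1=0xcb
epilogue: pop r6=0x4d, sp=0xbb
r1 is caller-saved -> body value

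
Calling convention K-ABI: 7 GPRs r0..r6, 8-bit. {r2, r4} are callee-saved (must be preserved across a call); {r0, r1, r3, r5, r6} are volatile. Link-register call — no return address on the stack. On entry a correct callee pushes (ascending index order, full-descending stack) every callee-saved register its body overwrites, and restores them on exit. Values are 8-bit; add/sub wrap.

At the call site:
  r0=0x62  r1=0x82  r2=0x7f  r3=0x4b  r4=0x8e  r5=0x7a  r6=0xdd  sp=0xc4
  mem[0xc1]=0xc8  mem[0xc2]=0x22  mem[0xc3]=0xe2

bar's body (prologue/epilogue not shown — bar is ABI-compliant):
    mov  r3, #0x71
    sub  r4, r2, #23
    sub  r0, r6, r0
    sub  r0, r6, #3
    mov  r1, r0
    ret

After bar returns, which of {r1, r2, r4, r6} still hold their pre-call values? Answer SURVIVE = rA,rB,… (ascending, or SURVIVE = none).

SURVIVE = r2,r4,r6

prologue: push r4 -> mem[0xc3]=0x8e, sp=0xc3
body[0] mov  r3, #0x71 -> r3=0x71
body[1] sub  r4, r2, #23 -> r4=0x68
body[2] sub  r0, r6, r0 -> r0=0x7b
body[3] sub  r0, r6, #3 -> r0=0xda
body[4] mov  r1, r0 -> r1=0xda
epilogue: pop r4=0x8e, sp=0xc4
r1: caller-saved, written=True
r2: callee-saved, written=False
r4: callee-saved, written=True
r6: caller-saved, written=False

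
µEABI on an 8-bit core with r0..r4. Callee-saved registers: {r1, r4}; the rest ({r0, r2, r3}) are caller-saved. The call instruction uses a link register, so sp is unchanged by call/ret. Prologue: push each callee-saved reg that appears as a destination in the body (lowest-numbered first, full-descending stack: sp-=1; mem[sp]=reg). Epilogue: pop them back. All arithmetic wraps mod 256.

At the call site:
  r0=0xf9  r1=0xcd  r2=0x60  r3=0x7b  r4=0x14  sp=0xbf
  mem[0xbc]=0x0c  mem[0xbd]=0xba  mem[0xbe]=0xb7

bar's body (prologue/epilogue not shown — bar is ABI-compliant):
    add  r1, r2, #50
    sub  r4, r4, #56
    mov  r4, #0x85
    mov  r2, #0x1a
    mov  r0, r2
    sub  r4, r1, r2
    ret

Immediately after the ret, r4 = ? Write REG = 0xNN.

prologue: push r1 -> mem[0xbe]=0xcd, sp=0xbe
prologue: push r4 -> mem[0xbd]=0x14, sp=0xbd
body[0] add  r1, r2, #50 -> r1=0x92
body[1] sub  r4, r4, #56 -> r4=0xdc
body[2] mov  r4, #0x85 -> r4=0x85
body[3] mov  r2, #0x1a -> r2=0x1a
body[4] mov  r0, r2 -> r0=0x1a
body[5] sub  r4, r1, r2 -> r4=0x78
epilogue: pop r4=0x14, sp=0xbe
epilogue: pop r1=0xcd, sp=0xbf
r4 is callee-saved -> restored

REG = 0x14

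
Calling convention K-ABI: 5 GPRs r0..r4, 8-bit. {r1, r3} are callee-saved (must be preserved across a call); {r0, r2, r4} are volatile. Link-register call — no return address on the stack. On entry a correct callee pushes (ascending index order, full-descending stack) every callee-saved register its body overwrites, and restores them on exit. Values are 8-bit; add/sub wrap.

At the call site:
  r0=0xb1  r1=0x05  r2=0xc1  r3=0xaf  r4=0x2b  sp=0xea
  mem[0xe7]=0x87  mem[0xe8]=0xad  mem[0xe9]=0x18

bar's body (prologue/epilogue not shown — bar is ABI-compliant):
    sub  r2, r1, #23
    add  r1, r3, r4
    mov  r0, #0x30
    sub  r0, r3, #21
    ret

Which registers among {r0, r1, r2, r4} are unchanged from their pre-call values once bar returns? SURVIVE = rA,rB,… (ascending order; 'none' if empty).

prologue: push r1 → mem[0xe9]=0x05, sp=0xe9
body[0] sub  r2, r1, #23 → r2=0xee
body[1] add  r1, r3, r4 → r1=0xda
body[2] mov  r0, #0x30 → r0=0x30
body[3] sub  r0, r3, #21 → r0=0x9a
epilogue: pop r1=0x05, sp=0xea
r0: caller-saved, written=True
r1: callee-saved, written=True
r2: caller-saved, written=True
r4: caller-saved, written=False

SURVIVE = r1,r4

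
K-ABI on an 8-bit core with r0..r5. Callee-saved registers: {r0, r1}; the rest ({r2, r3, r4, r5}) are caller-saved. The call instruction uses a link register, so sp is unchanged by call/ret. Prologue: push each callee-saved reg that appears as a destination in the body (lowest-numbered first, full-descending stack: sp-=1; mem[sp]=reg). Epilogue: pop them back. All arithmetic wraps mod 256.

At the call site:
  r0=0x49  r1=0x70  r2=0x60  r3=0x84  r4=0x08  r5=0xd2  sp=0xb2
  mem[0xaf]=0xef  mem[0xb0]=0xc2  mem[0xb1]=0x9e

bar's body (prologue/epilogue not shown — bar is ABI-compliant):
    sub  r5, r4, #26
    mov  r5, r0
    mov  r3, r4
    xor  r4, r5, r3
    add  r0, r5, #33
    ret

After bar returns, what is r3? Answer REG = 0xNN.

prologue: push r0 -> mem[0xb1]=0x49, sp=0xb1
body[0] sub  r5, r4, #26 -> r5=0xee
body[1] mov  r5, r0 -> r5=0x49
body[2] mov  r3, r4 -> r3=0x08
body[3] xor  r4, r5, r3 -> r4=0x41
body[4] add  r0, r5, #33 -> r0=0x6a
epilogue: pop r0=0x49, sp=0xb2
r3 is caller-saved -> body value

REG = 0x08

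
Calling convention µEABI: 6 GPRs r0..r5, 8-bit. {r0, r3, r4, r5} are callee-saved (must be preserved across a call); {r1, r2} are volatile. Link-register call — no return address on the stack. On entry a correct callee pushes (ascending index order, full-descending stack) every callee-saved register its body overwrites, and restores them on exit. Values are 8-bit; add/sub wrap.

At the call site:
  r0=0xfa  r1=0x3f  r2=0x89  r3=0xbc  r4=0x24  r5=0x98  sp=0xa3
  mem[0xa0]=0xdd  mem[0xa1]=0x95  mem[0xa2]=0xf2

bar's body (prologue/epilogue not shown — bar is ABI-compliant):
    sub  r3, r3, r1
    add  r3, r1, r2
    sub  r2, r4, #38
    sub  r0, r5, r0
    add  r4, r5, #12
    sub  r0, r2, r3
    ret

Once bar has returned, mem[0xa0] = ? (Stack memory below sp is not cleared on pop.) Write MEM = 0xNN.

prologue: push r0 -> mem[0xa2]=0xfa, sp=0xa2
prologue: push r3 -> mem[0xa1]=0xbc, sp=0xa1
prologue: push r4 -> mem[0xa0]=0x24, sp=0xa0
body[0] sub  r3, r3, r1 -> r3=0x7d
body[1] add  r3, r1, r2 -> r3=0xc8
body[2] sub  r2, r4, #38 -> r2=0xfe
body[3] sub  r0, r5, r0 -> r0=0x9e
body[4] add  r4, r5, #12 -> r4=0xa4
body[5] sub  r0, r2, r3 -> r0=0x36
epilogue: pop r4=0x24, sp=0xa1
epilogue: pop r3=0xbc, sp=0xa2
epilogue: pop r0=0xfa, sp=0xa3
prologue pushed ['r0', 'r3', 'r4'] at ['0xa2', '0xa1', '0xa0']

MEM = 0x24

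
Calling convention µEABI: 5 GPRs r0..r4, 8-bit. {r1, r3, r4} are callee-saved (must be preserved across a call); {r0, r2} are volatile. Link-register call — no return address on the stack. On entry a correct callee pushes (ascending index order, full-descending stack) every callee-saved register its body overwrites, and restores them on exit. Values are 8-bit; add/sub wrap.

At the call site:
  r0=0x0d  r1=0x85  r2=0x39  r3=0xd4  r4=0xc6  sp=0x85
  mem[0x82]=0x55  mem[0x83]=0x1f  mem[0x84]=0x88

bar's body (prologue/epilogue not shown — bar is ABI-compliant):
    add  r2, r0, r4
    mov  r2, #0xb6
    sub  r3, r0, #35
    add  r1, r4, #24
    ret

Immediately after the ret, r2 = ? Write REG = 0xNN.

REG = 0xb6

prologue: push r1 → mem[0x84]=0x85, sp=0x84
prologue: push r3 → mem[0x83]=0xd4, sp=0x83
body[0] add  r2, r0, r4 → r2=0xd3
body[1] mov  r2, #0xb6 → r2=0xb6
body[2] sub  r3, r0, #35 → r3=0xea
body[3] add  r1, r4, #24 → r1=0xde
epilogue: pop r3=0xd4, sp=0x84
epilogue: pop r1=0x85, sp=0x85
r2 is caller-saved → body value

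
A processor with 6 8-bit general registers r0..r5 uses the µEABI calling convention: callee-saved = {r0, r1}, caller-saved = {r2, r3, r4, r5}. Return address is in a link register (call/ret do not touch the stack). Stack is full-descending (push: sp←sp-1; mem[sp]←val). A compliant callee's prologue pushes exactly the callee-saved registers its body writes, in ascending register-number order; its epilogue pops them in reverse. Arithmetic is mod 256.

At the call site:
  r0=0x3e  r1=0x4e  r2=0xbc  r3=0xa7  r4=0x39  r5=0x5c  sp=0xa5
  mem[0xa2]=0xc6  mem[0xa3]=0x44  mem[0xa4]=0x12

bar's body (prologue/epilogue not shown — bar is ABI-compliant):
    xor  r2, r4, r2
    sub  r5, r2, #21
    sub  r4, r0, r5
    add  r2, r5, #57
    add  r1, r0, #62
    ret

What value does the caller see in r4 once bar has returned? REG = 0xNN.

REG = 0xce

prologue: push r1 -> mem[0xa4]=0x4e, sp=0xa4
body[0] xor  r2, r4, r2 -> r2=0x85
body[1] sub  r5, r2, #21 -> r5=0x70
body[2] sub  r4, r0, r5 -> r4=0xce
body[3] add  r2, r5, #57 -> r2=0xa9
body[4] add  r1, r0, #62 -> r1=0x7c
epilogue: pop r1=0x4e, sp=0xa5
r4 is caller-saved -> body value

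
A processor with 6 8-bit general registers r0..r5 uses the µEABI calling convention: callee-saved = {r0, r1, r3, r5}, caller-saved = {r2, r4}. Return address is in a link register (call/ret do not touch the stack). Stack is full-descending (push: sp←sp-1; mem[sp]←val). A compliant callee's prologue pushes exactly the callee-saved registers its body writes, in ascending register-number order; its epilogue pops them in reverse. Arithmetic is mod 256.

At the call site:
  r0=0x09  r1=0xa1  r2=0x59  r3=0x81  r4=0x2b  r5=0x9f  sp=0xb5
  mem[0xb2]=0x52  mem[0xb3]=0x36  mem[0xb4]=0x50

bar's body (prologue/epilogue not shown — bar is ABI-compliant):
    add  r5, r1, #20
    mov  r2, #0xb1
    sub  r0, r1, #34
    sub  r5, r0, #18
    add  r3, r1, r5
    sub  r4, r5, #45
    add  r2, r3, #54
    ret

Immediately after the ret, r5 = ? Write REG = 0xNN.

prologue: push r0 -> mem[0xb4]=0x09, sp=0xb4
prologue: push r3 -> mem[0xb3]=0x81, sp=0xb3
prologue: push r5 -> mem[0xb2]=0x9f, sp=0xb2
body[0] add  r5, r1, #20 -> r5=0xb5
body[1] mov  r2, #0xb1 -> r2=0xb1
body[2] sub  r0, r1, #34 -> r0=0x7f
body[3] sub  r5, r0, #18 -> r5=0x6d
body[4] add  r3, r1, r5 -> r3=0x0e
body[5] sub  r4, r5, #45 -> r4=0x40
body[6] add  r2, r3, #54 -> r2=0x44
epilogue: pop r5=0x9f, sp=0xb3
epilogue: pop r3=0x81, sp=0xb4
epilogue: pop r0=0x09, sp=0xb5
r5 is callee-saved -> restored

REG = 0x9f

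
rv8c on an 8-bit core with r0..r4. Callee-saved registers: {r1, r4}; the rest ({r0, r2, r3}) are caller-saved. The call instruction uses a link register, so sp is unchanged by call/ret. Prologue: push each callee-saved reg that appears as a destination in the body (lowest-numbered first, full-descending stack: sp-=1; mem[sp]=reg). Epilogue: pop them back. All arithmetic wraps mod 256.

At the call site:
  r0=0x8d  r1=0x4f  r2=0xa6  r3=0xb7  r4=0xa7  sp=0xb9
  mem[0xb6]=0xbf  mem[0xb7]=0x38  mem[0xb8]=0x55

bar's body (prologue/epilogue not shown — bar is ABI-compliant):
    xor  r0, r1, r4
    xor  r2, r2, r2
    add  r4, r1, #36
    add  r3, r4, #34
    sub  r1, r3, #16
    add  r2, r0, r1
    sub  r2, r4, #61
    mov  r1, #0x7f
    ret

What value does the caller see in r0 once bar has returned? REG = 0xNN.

REG = 0xe8

prologue: push r1 → mem[0xb8]=0x4f, sp=0xb8
prologue: push r4 → mem[0xb7]=0xa7, sp=0xb7
body[0] xor  r0, r1, r4 → r0=0xe8
body[1] xor  r2, r2, r2 → r2=0x00
body[2] add  r4, r1, #36 → r4=0x73
body[3] add  r3, r4, #34 → r3=0x95
body[4] sub  r1, r3, #16 → r1=0x85
body[5] add  r2, r0, r1 → r2=0x6d
body[6] sub  r2, r4, #61 → r2=0x36
body[7] mov  r1, #0x7f → r1=0x7f
epilogue: pop r4=0xa7, sp=0xb8
epilogue: pop r1=0x4f, sp=0xb9
r0 is caller-saved → body value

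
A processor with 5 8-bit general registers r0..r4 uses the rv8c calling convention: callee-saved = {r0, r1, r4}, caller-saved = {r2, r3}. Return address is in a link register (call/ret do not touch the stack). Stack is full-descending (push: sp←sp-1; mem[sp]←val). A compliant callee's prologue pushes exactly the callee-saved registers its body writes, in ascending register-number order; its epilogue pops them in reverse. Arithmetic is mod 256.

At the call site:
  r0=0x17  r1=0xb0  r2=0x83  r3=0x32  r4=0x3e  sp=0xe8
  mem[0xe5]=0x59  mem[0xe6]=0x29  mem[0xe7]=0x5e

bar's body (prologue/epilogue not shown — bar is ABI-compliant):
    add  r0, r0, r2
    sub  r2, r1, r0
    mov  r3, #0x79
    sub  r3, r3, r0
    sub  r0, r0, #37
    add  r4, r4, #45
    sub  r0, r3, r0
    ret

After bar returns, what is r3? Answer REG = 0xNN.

prologue: push r0 → mem[0xe7]=0x17, sp=0xe7
prologue: push r4 → mem[0xe6]=0x3e, sp=0xe6
body[0] add  r0, r0, r2 → r0=0x9a
body[1] sub  r2, r1, r0 → r2=0x16
body[2] mov  r3, #0x79 → r3=0x79
body[3] sub  r3, r3, r0 → r3=0xdf
body[4] sub  r0, r0, #37 → r0=0x75
body[5] add  r4, r4, #45 → r4=0x6b
body[6] sub  r0, r3, r0 → r0=0x6a
epilogue: pop r4=0x3e, sp=0xe7
epilogue: pop r0=0x17, sp=0xe8
r3 is caller-saved → body value

REG = 0xdf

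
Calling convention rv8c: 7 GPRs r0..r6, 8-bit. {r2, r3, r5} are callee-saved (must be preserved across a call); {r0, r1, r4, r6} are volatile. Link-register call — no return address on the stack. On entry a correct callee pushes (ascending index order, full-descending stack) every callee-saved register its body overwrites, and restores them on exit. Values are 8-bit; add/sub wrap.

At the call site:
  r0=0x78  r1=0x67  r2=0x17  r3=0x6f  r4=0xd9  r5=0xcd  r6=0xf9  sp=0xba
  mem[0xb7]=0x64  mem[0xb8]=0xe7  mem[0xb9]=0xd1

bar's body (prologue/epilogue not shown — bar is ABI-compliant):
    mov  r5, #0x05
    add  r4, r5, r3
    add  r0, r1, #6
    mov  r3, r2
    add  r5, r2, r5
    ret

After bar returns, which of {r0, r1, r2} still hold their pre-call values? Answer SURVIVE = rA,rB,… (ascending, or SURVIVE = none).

prologue: push r3 → mem[0xb9]=0x6f, sp=0xb9
prologue: push r5 → mem[0xb8]=0xcd, sp=0xb8
body[0] mov  r5, #0x05 → r5=0x05
body[1] add  r4, r5, r3 → r4=0x74
body[2] add  r0, r1, #6 → r0=0x6d
body[3] mov  r3, r2 → r3=0x17
body[4] add  r5, r2, r5 → r5=0x1c
epilogue: pop r5=0xcd, sp=0xb9
epilogue: pop r3=0x6f, sp=0xba
r0: caller-saved, written=True
r1: caller-saved, written=False
r2: callee-saved, written=False

SURVIVE = r1,r2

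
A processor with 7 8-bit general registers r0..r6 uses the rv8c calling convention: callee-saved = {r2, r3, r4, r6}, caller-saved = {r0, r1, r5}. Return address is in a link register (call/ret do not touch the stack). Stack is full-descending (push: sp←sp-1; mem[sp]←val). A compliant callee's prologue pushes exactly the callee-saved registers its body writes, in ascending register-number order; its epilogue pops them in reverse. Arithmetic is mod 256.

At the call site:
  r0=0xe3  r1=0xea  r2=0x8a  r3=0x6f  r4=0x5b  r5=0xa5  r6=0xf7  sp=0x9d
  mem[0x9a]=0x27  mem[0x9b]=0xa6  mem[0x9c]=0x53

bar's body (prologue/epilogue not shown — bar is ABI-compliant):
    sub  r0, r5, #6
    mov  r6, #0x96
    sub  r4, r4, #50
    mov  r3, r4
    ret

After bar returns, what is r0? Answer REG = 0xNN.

REG = 0x9f

prologue: push r3 -> mem[0x9c]=0x6f, sp=0x9c
prologue: push r4 -> mem[0x9b]=0x5b, sp=0x9b
prologue: push r6 -> mem[0x9a]=0xf7, sp=0x9a
body[0] sub  r0, r5, #6 -> r0=0x9f
body[1] mov  r6, #0x96 -> r6=0x96
body[2] sub  r4, r4, #50 -> r4=0x29
body[3] mov  r3, r4 -> r3=0x29
epilogue: pop r6=0xf7, sp=0x9b
epilogue: pop r4=0x5b, sp=0x9c
epilogue: pop r3=0x6f, sp=0x9d
r0 is caller-saved -> body value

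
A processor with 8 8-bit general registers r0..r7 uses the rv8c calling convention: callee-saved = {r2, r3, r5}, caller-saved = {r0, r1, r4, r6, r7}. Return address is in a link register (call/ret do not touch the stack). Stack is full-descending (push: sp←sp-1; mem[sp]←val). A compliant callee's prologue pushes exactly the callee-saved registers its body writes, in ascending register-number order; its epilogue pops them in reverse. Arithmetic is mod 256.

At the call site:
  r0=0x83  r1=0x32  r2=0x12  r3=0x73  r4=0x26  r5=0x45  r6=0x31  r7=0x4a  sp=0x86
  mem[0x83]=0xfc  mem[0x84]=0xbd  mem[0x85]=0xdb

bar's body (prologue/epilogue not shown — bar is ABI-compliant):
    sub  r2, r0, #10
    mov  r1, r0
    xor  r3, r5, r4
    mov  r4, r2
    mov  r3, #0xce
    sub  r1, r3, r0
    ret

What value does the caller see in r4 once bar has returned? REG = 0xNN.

REG = 0x79

prologue: push r2 → mem[0x85]=0x12, sp=0x85
prologue: push r3 → mem[0x84]=0x73, sp=0x84
body[0] sub  r2, r0, #10 → r2=0x79
body[1] mov  r1, r0 → r1=0x83
body[2] xor  r3, r5, r4 → r3=0x63
body[3] mov  r4, r2 → r4=0x79
body[4] mov  r3, #0xce → r3=0xce
body[5] sub  r1, r3, r0 → r1=0x4b
epilogue: pop r3=0x73, sp=0x85
epilogue: pop r2=0x12, sp=0x86
r4 is caller-saved → body value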